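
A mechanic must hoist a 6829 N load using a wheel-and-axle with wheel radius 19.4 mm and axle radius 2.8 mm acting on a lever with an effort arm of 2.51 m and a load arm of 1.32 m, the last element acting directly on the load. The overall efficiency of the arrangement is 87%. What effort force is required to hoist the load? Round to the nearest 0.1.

Wheel-and-axle MA = R/r = 19.4/2.8 = 6.9286.
Lever MA = effort arm / load arm = 2.51/1.32 = 1.9015.
Combined ideal MA = 6.9286 × 1.9015 = 13.175.
Actual MA = 13.175 × 0.87 = 11.462.
Effort = load / actual MA = 6829 / 11.462 = 595.79 N.

595.8 N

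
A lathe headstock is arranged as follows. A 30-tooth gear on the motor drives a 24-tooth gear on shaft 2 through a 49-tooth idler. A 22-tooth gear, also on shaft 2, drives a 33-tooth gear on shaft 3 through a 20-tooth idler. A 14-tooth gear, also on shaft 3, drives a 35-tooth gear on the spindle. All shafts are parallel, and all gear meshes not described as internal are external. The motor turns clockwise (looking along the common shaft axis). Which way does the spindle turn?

anticlockwise

the motor → shaft 2: driver → idler → driven is 2 external meshes, 2 reversals → CW.
shaft 2 → shaft 3: driver → idler → driven is 2 external meshes, 2 reversals → CW.
shaft 3 → the spindle: external mesh, 1 reversal → CCW.
5 reversals in total — an odd number — so the spindle turns opposite to the motor.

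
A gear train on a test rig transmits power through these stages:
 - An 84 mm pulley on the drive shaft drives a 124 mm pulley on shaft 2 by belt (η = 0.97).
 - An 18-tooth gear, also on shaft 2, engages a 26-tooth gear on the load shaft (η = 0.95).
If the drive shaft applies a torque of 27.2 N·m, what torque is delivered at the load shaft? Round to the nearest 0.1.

53.4 N·m

After the belt (124/84): 27.2 × 1.4762 × 0.97 = 38.948 N·m
After the gear mesh (26/18): 38.948 × 1.4444 × 0.95 = 53.445 N·m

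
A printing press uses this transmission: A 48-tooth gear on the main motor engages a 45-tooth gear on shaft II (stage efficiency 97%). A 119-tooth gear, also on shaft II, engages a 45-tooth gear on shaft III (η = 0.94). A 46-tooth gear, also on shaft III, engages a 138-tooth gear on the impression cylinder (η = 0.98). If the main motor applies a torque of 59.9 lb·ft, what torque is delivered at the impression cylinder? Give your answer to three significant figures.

gear mesh 45/48 = 0.9375 → τ = 59.9·0.9375·0.97 = 54.472 lb·ft
gear mesh 45/119 = 0.37815 → τ = 54.472·0.37815·0.94 = 19.363 lb·ft
gear mesh 138/46 = 3 → τ = 19.363·3·0.98 = 56.926 lb·ft

56.9 lb·ft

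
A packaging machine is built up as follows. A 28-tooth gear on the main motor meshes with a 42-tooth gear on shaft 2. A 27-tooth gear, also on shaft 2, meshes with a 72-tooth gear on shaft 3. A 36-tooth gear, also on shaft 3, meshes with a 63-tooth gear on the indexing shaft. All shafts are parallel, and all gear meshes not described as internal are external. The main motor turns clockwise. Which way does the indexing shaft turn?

counterclockwise

the main motor → shaft 2: external mesh, 1 reversal → CCW.
shaft 2 → shaft 3: external mesh, 1 reversal → CW.
shaft 3 → the indexing shaft: external mesh, 1 reversal → CCW.
3 reversals in total — an odd number — so the indexing shaft turns opposite to the main motor.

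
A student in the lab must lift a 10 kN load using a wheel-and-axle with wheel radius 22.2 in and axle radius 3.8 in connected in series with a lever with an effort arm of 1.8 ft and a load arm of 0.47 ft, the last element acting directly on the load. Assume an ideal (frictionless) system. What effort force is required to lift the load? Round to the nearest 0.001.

Wheel-and-axle MA = R/r = 22.2/3.8 = 5.8421.
Lever MA = effort arm / load arm = 1.8/0.47 = 3.8298.
Combined ideal MA = 5.8421 × 3.8298 = 22.374.
Effort = load / MA = 10 / 22.374 = 0.44695 kN.

0.447 kN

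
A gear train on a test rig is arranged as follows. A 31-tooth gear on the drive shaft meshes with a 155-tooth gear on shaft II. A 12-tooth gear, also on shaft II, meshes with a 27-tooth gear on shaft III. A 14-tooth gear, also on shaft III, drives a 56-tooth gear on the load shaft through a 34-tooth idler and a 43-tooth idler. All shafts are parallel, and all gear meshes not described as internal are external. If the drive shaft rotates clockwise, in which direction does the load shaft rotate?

the drive shaft → shaft II: external mesh, 1 reversal → CCW.
shaft II → shaft III: external mesh, 1 reversal → CW.
shaft III → the load shaft: driver → idler → idler → driven is 3 external meshes, 3 reversals → CCW.
5 reversals in total — an odd number — so the load shaft turns opposite to the drive shaft.

counterclockwise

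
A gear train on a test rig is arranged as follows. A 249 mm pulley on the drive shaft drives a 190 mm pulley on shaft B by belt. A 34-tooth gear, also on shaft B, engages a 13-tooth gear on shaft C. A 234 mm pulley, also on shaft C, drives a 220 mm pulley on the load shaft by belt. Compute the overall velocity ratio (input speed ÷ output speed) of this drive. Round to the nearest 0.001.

Each stage contributes driven/driver: belt 190/249 = 0.76305, gear mesh 13/34 = 0.38235, belt 220/234 = 0.94017.
Overall: 0.76305 × 0.38235 × 0.94017 = 0.2743.

0.274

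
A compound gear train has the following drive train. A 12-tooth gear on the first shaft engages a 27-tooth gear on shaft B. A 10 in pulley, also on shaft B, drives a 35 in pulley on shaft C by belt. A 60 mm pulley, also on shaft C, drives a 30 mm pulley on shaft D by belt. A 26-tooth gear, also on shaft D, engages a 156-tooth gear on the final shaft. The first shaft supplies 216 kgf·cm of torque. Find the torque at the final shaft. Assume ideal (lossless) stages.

5103 kgf·cm

Gear mesh: ratio = 27/12 = 2.25; torque at shaft B = 216 × 2.25 = 486 kgf·cm.
Belt: ratio = 35/10 = 3.5; torque at shaft C = 486 × 3.5 = 1701 kgf·cm.
Belt: ratio = 30/60 = 0.5; torque at shaft D = 1701 × 0.5 = 850.5 kgf·cm.
Gear mesh: ratio = 156/26 = 6; torque at the final shaft = 850.5 × 6 = 5103 kgf·cm.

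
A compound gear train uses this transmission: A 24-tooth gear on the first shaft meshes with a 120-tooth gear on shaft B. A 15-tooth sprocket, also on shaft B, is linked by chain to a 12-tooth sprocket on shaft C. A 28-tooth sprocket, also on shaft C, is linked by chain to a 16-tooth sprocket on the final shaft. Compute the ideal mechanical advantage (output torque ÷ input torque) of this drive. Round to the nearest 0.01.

2.29

Each stage contributes driven/driver: gear mesh 120/24 = 5, chain 12/15 = 0.8, chain 16/28 = 0.57143.
Overall: 5 × 0.8 × 0.57143 = 2.2857.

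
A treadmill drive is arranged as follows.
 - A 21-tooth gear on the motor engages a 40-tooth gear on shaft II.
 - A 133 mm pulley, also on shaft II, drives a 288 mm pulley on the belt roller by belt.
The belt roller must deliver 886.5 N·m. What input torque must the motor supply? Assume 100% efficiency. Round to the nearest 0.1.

Overall ratio R = 1.9048 × 2.1654 = 4.1246.
Input torque = output torque / R = 886.5 / 4.1246 = 214.93 N·m.

214.9 N·m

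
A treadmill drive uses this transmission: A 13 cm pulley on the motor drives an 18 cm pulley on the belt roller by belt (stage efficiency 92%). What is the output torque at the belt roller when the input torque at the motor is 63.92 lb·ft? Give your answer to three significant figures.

81.4 lb·ft

Belt: ratio = 18/13 = 1.3846; torque at the belt roller = 63.92 × 1.3846 × 0.92 = 81.424 lb·ft.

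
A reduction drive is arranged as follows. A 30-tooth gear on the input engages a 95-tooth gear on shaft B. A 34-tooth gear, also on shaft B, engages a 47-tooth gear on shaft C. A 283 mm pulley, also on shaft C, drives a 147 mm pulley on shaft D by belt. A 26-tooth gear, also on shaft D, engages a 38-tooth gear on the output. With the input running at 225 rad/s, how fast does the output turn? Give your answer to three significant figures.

67.7 rad/s

the input → shaft B (gear mesh, 95/30): 225 ÷ 3.1667 = 71.053 rad/s
shaft B → shaft C (gear mesh, 47/34): 71.053 ÷ 1.3824 = 51.4 rad/s
shaft C → shaft D (belt, 147/283): 51.4 ÷ 0.51943 = 98.953 rad/s
shaft D → the output (gear mesh, 38/26): 98.953 ÷ 1.4615 = 67.705 rad/s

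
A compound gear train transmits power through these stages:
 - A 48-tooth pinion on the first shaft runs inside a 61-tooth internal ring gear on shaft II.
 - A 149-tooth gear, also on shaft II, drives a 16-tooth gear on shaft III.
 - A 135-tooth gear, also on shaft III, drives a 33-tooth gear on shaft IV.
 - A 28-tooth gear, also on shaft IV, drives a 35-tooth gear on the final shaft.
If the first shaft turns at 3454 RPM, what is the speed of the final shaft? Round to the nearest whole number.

82834 RPM

internal gear 61/48 = 1.2708 → 3454/1.2708 = 2717.9 RPM
gear mesh 16/149 = 0.10738 → 2717.9/0.10738 = 25310 RPM
gear mesh 33/135 = 0.24444 → 25310/0.24444 = 1.0354e+05 RPM
gear mesh 35/28 = 1.25 → 1.0354e+05/1.25 = 82834 RPM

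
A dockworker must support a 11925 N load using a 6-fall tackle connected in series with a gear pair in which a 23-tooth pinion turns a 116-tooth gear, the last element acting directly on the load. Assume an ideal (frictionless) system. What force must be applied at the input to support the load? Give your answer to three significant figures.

Block-and-tackle MA = number of supporting rope parts = 6.
Gear pair MA = 116/23 = 5.0435.
Combined ideal MA = 6 × 5.0435 = 30.261.
Effort = load / MA = 11925 / 30.261 = 394.07 N.

394 N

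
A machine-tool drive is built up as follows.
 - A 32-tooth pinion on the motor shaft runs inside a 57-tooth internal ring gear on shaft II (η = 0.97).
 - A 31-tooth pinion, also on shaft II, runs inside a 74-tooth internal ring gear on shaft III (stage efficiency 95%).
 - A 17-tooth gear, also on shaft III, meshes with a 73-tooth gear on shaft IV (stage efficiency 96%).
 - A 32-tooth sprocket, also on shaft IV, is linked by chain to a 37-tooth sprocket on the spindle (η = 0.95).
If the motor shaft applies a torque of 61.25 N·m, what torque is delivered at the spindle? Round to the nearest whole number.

internal gear 57/32 = 1.7812 → τ = 61.25·1.7812·0.97 = 105.83 N·m
internal gear 74/31 = 2.3871 → τ = 105.83·2.3871·0.95 = 239.99 N·m
gear mesh 73/17 = 4.2941 → τ = 239.99·4.2941·0.96 = 989.33 N·m
chain 37/32 = 1.1562 → τ = 989.33·1.1562·0.95 = 1086.7 N·m

1087 N·m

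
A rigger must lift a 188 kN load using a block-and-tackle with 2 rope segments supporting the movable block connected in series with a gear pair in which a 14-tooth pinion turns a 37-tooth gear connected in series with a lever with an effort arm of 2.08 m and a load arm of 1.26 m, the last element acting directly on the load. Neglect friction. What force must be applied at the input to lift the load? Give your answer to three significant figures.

21.5 kN

Block-and-tackle MA = number of supporting rope parts = 2.
Gear pair MA = 37/14 = 2.6429.
Lever MA = effort arm / load arm = 2.08/1.26 = 1.6508.
Combined ideal MA = 2 × 2.6429 × 1.6508 = 8.7256.
Effort = load / MA = 188 / 8.7256 = 21.546 kN.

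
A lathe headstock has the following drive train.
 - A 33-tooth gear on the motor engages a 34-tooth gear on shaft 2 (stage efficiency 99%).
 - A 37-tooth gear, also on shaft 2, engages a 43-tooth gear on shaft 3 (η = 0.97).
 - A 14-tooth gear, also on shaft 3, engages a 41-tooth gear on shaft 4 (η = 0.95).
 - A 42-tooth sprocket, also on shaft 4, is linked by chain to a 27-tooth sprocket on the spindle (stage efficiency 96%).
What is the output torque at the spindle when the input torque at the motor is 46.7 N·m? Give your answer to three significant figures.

Gear mesh: ratio = 34/33 = 1.0303; torque at shaft 2 = 46.7 × 1.0303 × 0.99 = 47.634 N·m.
Gear mesh: ratio = 43/37 = 1.1622; torque at shaft 3 = 47.634 × 1.1622 × 0.97 = 53.698 N·m.
Gear mesh: ratio = 41/14 = 2.9286; torque at shaft 4 = 53.698 × 2.9286 × 0.95 = 149.39 N·m.
Chain: ratio = 27/42 = 0.64286; torque at the spindle = 149.39 × 0.64286 × 0.96 = 92.198 N·m.

92.2 N·m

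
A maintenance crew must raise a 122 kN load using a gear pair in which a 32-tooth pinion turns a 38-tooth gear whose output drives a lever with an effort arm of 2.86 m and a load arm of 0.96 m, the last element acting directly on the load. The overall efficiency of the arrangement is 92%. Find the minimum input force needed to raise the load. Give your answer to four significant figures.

Gear pair MA = 38/32 = 1.1875.
Lever MA = effort arm / load arm = 2.86/0.96 = 2.9792.
Combined ideal MA = 1.1875 × 2.9792 = 3.5378.
Actual MA = 3.5378 × 0.92 = 3.2547.
Effort = load / actual MA = 122 / 3.2547 = 37.484 kN.

37.48 kN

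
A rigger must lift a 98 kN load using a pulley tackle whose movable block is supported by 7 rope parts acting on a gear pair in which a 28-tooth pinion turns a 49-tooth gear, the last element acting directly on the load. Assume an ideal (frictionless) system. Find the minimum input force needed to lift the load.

8 kN

Block-and-tackle MA = number of supporting rope parts = 7.
Gear pair MA = 49/28 = 1.75.
Combined ideal MA = 7 × 1.75 = 12.25.
Effort = load / MA = 98 / 12.25 = 8 kN.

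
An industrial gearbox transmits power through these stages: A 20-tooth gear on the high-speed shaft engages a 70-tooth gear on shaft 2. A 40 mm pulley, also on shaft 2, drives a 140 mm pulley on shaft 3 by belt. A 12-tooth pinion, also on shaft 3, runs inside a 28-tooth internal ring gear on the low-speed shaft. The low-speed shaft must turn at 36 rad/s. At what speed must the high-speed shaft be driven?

1029 rad/s

Overall ratio R = 3.5 × 3.5 × 2.3333 = 28.583.
Required input speed = output speed × R = 36 × 28.583 = 1029 rad/s.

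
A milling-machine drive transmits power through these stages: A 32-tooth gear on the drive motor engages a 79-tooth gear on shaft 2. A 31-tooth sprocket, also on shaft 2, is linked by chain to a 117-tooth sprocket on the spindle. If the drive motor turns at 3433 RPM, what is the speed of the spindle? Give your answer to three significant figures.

gear mesh 79/32 = 2.4688 → 3433/2.4688 = 1390.6 RPM
chain 117/31 = 3.7742 → 1390.6/3.7742 = 368.44 RPM

368 RPM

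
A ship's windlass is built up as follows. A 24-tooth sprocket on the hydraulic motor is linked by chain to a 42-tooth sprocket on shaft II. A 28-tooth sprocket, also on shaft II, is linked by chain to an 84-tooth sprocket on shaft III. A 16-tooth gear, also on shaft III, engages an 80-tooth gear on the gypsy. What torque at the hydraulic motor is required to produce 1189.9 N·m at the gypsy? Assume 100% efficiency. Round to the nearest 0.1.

45.3 N·m

Overall ratio R = 1.75 × 3 × 5 = 26.25.
Input torque = output torque / R = 1189.9 / 26.25 = 45.33 N·m.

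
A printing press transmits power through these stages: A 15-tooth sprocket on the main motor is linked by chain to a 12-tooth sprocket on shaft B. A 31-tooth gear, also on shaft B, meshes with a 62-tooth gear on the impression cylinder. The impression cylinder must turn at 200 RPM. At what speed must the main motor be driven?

Overall ratio R = 0.8 × 2 = 1.6.
Required input speed = output speed × R = 200 × 1.6 = 320 RPM.

320 RPM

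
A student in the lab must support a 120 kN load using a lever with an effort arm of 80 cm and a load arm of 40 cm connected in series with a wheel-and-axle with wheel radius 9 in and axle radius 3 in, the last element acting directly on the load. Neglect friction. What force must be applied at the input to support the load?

Lever MA = effort arm / load arm = 80/40 = 2.
Wheel-and-axle MA = R/r = 9/3 = 3.
Combined ideal MA = 2 × 3 = 6.
Effort = load / MA = 120 / 6 = 20 kN.

20 kN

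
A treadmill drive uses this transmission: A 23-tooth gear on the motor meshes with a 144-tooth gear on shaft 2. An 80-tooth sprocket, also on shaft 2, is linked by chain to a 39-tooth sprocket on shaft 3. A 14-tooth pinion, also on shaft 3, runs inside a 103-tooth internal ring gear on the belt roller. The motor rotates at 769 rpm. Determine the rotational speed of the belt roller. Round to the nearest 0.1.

gear mesh 144/23 = 6.2609 → 769/6.2609 = 122.83 rpm
chain 39/80 = 0.4875 → 122.83/0.4875 = 251.95 rpm
internal gear 103/14 = 7.3571 → 251.95/7.3571 = 34.246 rpm

34.2 rpm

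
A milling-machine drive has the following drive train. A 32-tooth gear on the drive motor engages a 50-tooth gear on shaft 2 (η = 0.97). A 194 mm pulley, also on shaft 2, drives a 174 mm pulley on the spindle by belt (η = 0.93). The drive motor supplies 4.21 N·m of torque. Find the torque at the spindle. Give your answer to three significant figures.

gear mesh 50/32 = 1.5625 → τ = 4.21·1.5625·0.97 = 6.3808 N·m
belt 174/194 = 0.89691 → τ = 6.3808·0.89691·0.93 = 5.3224 N·m

5.32 N·m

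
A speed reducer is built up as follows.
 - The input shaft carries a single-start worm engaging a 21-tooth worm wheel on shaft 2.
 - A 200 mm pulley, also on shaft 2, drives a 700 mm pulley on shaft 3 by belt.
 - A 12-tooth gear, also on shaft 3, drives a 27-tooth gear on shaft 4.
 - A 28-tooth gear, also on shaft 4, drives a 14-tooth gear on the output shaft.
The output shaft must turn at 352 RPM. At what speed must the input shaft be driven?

29106 RPM

Overall ratio R = 21 × 3.5 × 2.25 × 0.5 = 82.688.
Required input speed = output speed × R = 352 × 82.688 = 29106 RPM.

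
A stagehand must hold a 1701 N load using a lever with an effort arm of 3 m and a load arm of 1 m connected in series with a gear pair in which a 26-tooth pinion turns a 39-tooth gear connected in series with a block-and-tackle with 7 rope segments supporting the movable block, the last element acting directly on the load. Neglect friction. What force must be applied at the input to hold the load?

54 N

Lever MA = effort arm / load arm = 3/1 = 3.
Gear pair MA = 39/26 = 1.5.
Block-and-tackle MA = number of supporting rope parts = 7.
Combined ideal MA = 3 × 1.5 × 7 = 31.5.
Effort = load / MA = 1701 / 31.5 = 54 N.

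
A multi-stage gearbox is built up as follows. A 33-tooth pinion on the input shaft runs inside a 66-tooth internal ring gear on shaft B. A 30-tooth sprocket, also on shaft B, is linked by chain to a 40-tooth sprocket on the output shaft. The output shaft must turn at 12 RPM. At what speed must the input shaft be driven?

Overall ratio R = 2 × 1.3333 = 2.6667.
Required input speed = output speed × R = 12 × 2.6667 = 32 RPM.

32 RPM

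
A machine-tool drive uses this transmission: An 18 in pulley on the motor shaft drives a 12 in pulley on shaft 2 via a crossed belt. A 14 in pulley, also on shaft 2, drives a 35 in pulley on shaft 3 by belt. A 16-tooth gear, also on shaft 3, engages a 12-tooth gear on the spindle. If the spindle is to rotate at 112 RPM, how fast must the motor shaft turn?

140 RPM

Overall ratio R = 0.66667 × 2.5 × 0.75 = 1.25.
Required input speed = output speed × R = 112 × 1.25 = 140 RPM.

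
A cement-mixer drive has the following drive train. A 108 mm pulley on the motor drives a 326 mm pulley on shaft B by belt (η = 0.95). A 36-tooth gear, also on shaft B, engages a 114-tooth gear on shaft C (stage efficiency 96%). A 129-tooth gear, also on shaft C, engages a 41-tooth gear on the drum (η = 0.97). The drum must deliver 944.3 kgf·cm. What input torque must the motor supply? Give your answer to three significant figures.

351 kgf·cm

Overall ratio R = 3.0185 × 3.1667 × 0.31783 = 3.038; overall efficiency η = 0.95 × 0.96 × 0.97 = 0.8846.
Input torque = output torque / (R × η) = 944.3 / (3.038 × 0.8846) = 351.36 kgf·cm.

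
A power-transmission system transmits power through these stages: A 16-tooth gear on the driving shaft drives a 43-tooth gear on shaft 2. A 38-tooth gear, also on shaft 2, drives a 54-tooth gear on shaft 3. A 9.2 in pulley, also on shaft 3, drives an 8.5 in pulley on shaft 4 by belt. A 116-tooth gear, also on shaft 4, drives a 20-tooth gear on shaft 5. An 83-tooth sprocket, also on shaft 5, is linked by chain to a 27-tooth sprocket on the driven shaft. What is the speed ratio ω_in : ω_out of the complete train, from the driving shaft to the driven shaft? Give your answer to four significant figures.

0.1979

Each stage contributes driven/driver: gear mesh 43/16 = 2.6875, gear mesh 54/38 = 1.4211, belt 8.5/9.2 = 0.92391, gear mesh 20/116 = 0.17241, chain 27/83 = 0.3253.
Overall: 2.6875 × 1.4211 × 0.92391 × 0.17241 × 0.3253 = 0.1979.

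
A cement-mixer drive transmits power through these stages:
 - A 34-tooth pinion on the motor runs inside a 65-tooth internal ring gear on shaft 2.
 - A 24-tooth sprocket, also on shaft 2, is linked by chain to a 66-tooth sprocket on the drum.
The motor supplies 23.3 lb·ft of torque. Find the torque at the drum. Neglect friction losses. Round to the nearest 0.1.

After the internal gear (65/34): 23.3 × 1.9118 = 44.544 lb·ft
After the chain (66/24): 44.544 × 2.75 = 122.5 lb·ft

122.5 lb·ft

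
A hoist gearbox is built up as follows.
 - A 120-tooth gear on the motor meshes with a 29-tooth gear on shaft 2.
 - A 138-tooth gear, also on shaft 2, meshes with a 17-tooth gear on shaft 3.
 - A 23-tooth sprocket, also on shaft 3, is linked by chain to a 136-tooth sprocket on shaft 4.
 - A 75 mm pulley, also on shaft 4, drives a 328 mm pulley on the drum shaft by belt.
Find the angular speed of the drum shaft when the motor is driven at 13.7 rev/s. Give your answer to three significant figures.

gear mesh 29/120 = 0.24167 → 13.7/0.24167 = 56.69 rev/s
gear mesh 17/138 = 0.12319 → 56.69/0.12319 = 460.19 rev/s
chain 136/23 = 5.913 → 460.19/5.913 = 77.826 rev/s
belt 328/75 = 4.3733 → 77.826/4.3733 = 17.796 rev/s

17.8 rev/s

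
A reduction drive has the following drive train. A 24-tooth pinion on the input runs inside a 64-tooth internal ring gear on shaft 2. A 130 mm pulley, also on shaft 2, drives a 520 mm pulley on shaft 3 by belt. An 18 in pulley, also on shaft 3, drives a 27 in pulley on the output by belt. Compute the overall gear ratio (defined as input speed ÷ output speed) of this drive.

Each stage contributes driven/driver: internal gear 64/24 = 2.6667, belt 520/130 = 4, belt 27/18 = 1.5.
Overall: 2.6667 × 4 × 1.5 = 16.

16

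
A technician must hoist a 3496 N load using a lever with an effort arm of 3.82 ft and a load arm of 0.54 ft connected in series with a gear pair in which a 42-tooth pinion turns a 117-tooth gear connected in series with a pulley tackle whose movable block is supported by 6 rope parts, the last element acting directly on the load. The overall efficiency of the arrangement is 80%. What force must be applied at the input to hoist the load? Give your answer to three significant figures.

Lever MA = effort arm / load arm = 3.82/0.54 = 7.0741.
Gear pair MA = 117/42 = 2.7857.
Block-and-tackle MA = number of supporting rope parts = 6.
Combined ideal MA = 7.0741 × 2.7857 × 6 = 118.24.
Actual MA = 118.24 × 0.80 = 94.59.
Effort = load / actual MA = 3496 / 94.59 = 36.959 N.

37.0 N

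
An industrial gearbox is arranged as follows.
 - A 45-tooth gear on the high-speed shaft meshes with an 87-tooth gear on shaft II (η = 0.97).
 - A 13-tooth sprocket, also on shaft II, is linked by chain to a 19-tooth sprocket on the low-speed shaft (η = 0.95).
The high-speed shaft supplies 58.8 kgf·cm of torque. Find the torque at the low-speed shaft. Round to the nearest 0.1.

153.1 kgf·cm

Gear mesh: ratio = 87/45 = 1.9333; torque at shaft II = 58.8 × 1.9333 × 0.97 = 110.27 kgf·cm.
Chain: ratio = 19/13 = 1.4615; torque at the low-speed shaft = 110.27 × 1.4615 × 0.95 = 153.11 kgf·cm.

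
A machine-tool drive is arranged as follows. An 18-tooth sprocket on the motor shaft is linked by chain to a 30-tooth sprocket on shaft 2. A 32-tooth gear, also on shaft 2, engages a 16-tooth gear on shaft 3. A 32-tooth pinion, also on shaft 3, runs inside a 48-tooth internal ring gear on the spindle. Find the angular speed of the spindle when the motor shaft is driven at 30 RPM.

the motor shaft → shaft 2 (chain, 30/18): 30 ÷ 1.6667 = 18 RPM
shaft 2 → shaft 3 (gear mesh, 16/32): 18 ÷ 0.5 = 36 RPM
shaft 3 → the spindle (internal gear, 48/32): 36 ÷ 1.5 = 24 RPM

24 RPM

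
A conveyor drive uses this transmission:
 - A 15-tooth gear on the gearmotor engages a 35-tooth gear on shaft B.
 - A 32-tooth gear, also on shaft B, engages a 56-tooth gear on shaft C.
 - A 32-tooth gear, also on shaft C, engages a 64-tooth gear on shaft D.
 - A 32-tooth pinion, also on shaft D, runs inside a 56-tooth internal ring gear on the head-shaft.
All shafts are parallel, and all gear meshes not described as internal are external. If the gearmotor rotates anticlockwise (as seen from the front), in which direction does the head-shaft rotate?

clockwise

the gearmotor → shaft B: external mesh, 1 reversal → CW.
shaft B → shaft C: external mesh, 1 reversal → CCW.
shaft C → shaft D: external mesh, 1 reversal → CW.
shaft D → the head-shaft: internal mesh, same direction → CW.
3 reversals in total — an odd number — so the head-shaft turns opposite to the gearmotor.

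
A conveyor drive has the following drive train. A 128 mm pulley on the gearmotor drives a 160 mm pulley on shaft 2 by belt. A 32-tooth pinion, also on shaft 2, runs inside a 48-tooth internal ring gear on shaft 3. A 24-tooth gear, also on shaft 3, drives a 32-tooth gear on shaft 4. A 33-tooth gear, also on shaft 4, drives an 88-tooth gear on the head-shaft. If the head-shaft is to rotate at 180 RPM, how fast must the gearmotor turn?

1200 RPM

Overall ratio R = 1.25 × 1.5 × 1.3333 × 2.6667 = 6.6667.
Required input speed = output speed × R = 180 × 6.6667 = 1200 RPM.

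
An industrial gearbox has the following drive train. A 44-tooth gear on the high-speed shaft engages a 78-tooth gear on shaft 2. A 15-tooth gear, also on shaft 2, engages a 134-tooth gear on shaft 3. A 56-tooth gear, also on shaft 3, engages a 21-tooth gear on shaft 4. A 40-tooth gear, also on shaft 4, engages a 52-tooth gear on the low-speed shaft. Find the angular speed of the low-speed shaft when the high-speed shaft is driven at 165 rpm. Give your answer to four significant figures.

21.37 rpm

the high-speed shaft → shaft 2 (gear mesh, 78/44): 165 ÷ 1.7727 = 93.077 rpm
shaft 2 → shaft 3 (gear mesh, 134/15): 93.077 ÷ 8.9333 = 10.419 rpm
shaft 3 → shaft 4 (gear mesh, 21/56): 10.419 ÷ 0.375 = 27.784 rpm
shaft 4 → the low-speed shaft (gear mesh, 52/40): 27.784 ÷ 1.3 = 21.372 rpm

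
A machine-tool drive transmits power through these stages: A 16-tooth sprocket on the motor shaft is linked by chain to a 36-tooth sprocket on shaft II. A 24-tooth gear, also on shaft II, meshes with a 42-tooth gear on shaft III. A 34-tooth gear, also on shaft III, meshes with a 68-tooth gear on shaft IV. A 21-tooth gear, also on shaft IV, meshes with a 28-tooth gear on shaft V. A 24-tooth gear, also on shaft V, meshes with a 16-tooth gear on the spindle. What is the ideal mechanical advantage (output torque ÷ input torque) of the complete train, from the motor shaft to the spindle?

7

Each stage contributes driven/driver: chain 36/16 = 2.25, gear mesh 42/24 = 1.75, gear mesh 68/34 = 2, gear mesh 28/21 = 1.3333, gear mesh 16/24 = 0.66667.
Overall: 2.25 × 1.75 × 2 × 1.3333 × 0.66667 = 7.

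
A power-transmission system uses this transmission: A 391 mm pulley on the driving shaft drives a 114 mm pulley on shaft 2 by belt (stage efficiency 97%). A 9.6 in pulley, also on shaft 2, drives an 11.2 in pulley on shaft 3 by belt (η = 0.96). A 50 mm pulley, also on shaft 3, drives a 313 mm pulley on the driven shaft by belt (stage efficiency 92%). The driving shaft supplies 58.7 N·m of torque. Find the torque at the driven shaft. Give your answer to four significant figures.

107.1 N·m

belt 114/391 = 0.29156 → τ = 58.7·0.29156·0.97 = 16.601 N·m
belt 11.2/9.6 = 1.1667 → τ = 16.601·1.1667·0.96 = 18.593 N·m
belt 313/50 = 6.26 → τ = 18.593·6.26·0.92 = 107.08 N·m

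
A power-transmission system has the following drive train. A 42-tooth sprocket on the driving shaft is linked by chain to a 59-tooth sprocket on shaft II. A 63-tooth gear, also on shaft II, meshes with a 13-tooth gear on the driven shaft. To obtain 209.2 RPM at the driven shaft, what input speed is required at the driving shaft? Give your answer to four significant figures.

Overall ratio R = 1.4048 × 0.20635 = 0.28987.
Required input speed = output speed × R = 209.2 × 0.28987 = 60.641 RPM.

60.64 RPM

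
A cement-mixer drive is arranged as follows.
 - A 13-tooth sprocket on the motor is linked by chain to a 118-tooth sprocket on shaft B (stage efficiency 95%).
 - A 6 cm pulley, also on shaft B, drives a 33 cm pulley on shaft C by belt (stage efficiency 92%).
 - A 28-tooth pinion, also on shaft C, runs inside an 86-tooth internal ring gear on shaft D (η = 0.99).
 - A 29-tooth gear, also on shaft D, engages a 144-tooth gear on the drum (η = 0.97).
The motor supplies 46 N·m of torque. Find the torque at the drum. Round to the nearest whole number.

29396 N·m

Chain: ratio = 118/13 = 9.0769; torque at shaft B = 46 × 9.0769 × 0.95 = 396.66 N·m.
Belt: ratio = 33/6 = 5.5; torque at shaft C = 396.66 × 5.5 × 0.92 = 2007.1 N·m.
Internal gear: ratio = 86/28 = 3.0714; torque at shaft D = 2007.1 × 3.0714 × 0.99 = 6103 N·m.
Gear mesh: ratio = 144/29 = 4.9655; torque at the drum = 6103 × 4.9655 × 0.97 = 29396 N·m.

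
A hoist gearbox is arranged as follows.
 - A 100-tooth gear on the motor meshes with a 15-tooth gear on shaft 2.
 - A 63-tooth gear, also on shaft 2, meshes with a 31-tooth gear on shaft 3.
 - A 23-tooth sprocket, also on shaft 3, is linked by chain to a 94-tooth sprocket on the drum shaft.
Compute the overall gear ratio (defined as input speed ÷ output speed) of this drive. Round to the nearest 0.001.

0.302

Each stage contributes driven/driver: gear mesh 15/100 = 0.15, gear mesh 31/63 = 0.49206, chain 94/23 = 4.087.
Overall: 0.15 × 0.49206 × 4.087 = 0.30166.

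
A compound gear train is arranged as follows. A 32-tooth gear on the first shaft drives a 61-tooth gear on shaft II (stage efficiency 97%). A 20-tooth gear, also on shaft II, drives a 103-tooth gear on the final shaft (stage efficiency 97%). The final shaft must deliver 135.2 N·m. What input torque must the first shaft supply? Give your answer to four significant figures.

Overall ratio R = 1.9062 × 5.15 = 9.8172; overall efficiency η = 0.97 × 0.97 = 0.9409.
Input torque = output torque / (R × η) = 135.2 / (9.8172 × 0.9409) = 14.637 N·m.

14.64 N·m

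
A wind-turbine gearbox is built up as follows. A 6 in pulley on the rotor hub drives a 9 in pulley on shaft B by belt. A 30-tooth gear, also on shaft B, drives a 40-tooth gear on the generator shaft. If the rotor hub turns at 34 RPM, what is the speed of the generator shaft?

17 RPM

Belt: ratio = 9/6 = 1.5, so shaft B turns at 34 / 1.5 = 22.667 RPM.
Gear mesh: ratio = 40/30 = 1.3333, so the generator shaft turns at 22.667 / 1.3333 = 17 RPM.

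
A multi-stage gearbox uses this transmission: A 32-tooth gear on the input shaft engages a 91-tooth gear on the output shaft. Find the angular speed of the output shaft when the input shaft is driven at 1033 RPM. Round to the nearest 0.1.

Gear mesh: ratio = 91/32 = 2.8438, so the output shaft turns at 1033 / 2.8438 = 363.25 RPM.

363.3 RPM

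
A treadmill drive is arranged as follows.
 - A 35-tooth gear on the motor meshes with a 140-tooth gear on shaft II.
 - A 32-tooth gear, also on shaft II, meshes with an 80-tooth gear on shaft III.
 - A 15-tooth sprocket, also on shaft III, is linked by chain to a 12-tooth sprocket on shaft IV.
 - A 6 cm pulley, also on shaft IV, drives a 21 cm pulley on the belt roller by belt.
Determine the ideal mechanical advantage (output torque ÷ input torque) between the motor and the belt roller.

Each stage contributes driven/driver: gear mesh 140/35 = 4, gear mesh 80/32 = 2.5, chain 12/15 = 0.8, belt 21/6 = 3.5.
Overall: 4 × 2.5 × 0.8 × 3.5 = 28.

28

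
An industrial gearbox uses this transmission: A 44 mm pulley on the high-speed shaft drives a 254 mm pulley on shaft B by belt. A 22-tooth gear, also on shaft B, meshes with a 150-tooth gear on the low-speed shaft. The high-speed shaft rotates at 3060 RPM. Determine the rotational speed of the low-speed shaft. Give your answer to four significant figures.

77.74 RPM

belt 254/44 = 5.7727 → 3060/5.7727 = 530.08 RPM
gear mesh 150/22 = 6.8182 → 530.08/6.8182 = 77.745 RPM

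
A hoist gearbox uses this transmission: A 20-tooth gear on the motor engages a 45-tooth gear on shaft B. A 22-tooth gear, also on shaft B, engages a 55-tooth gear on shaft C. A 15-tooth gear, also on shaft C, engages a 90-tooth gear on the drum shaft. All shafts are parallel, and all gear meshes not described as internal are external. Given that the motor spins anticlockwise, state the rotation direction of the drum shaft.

the motor → shaft B: external mesh, 1 reversal → CW.
shaft B → shaft C: external mesh, 1 reversal → CCW.
shaft C → the drum shaft: external mesh, 1 reversal → CW.
3 reversals in total — an odd number — so the drum shaft turns opposite to the motor.

clockwise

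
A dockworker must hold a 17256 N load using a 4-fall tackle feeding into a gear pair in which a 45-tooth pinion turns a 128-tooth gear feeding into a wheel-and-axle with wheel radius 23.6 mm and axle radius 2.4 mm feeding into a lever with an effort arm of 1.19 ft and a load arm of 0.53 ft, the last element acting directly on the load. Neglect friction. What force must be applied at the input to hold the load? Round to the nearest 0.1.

68.7 N

Block-and-tackle MA = number of supporting rope parts = 4.
Gear pair MA = 128/45 = 2.8444.
Wheel-and-axle MA = R/r = 23.6/2.4 = 9.8333.
Lever MA = effort arm / load arm = 1.19/0.53 = 2.2453.
Combined ideal MA = 4 × 2.8444 × 9.8333 × 2.2453 = 251.21.
Effort = load / MA = 17256 / 251.21 = 68.693 N.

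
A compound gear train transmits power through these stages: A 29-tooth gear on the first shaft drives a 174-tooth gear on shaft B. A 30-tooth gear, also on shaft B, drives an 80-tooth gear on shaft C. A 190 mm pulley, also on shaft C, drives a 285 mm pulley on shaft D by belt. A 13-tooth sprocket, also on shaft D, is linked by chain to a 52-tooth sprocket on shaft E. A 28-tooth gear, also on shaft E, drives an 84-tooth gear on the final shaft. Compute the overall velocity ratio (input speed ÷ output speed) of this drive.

288

Each stage contributes driven/driver: gear mesh 174/29 = 6, gear mesh 80/30 = 2.6667, belt 285/190 = 1.5, chain 52/13 = 4, gear mesh 84/28 = 3.
Overall: 6 × 2.6667 × 1.5 × 4 × 3 = 288.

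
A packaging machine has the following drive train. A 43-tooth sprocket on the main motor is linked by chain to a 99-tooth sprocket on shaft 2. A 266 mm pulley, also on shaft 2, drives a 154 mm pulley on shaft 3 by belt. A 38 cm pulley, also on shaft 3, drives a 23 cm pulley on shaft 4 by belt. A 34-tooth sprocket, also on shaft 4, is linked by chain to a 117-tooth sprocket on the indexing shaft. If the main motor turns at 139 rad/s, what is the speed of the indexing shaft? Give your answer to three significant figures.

the main motor → shaft 2 (chain, 99/43): 139 ÷ 2.3023 = 60.374 rad/s
shaft 2 → shaft 3 (belt, 154/266): 60.374 ÷ 0.57895 = 104.28 rad/s
shaft 3 → shaft 4 (belt, 23/38): 104.28 ÷ 0.60526 = 172.29 rad/s
shaft 4 → the indexing shaft (chain, 117/34): 172.29 ÷ 3.4412 = 50.068 rad/s

50.1 rad/s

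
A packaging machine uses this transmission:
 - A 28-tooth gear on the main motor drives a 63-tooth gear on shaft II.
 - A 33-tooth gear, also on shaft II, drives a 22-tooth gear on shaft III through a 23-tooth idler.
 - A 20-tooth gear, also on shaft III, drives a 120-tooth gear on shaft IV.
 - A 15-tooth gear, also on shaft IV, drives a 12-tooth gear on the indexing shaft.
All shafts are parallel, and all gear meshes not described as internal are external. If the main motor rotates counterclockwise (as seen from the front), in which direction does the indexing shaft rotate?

the main motor → shaft II: external mesh, 1 reversal → CW.
shaft II → shaft III: driver → idler → driven is 2 external meshes, 2 reversals → CW.
shaft III → shaft IV: external mesh, 1 reversal → CCW.
shaft IV → the indexing shaft: external mesh, 1 reversal → CW.
5 reversals in total — an odd number — so the indexing shaft turns opposite to the main motor.

clockwise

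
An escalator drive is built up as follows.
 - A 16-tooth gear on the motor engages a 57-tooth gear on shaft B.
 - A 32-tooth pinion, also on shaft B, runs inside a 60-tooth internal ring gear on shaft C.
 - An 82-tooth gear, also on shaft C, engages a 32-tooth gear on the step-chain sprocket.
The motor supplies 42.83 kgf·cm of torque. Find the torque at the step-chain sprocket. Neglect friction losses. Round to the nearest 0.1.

111.6 kgf·cm

Gear mesh: ratio = 57/16 = 3.5625; torque at shaft B = 42.83 × 3.5625 = 152.58 kgf·cm.
Internal gear: ratio = 60/32 = 1.875; torque at shaft C = 152.58 × 1.875 = 286.09 kgf·cm.
Gear mesh: ratio = 32/82 = 0.39024; torque at the step-chain sprocket = 286.09 × 0.39024 = 111.65 kgf·cm.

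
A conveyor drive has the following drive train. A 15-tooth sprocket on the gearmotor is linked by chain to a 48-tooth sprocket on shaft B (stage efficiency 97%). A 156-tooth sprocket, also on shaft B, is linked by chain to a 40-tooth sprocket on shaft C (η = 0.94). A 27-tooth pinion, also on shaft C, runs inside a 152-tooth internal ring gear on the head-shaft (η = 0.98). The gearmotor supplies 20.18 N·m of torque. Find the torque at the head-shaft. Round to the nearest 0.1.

chain 48/15 = 3.2 → τ = 20.18·3.2·0.97 = 62.639 N·m
chain 40/156 = 0.25641 → τ = 62.639·0.25641·0.94 = 15.098 N·m
internal gear 152/27 = 5.6296 → τ = 15.098·5.6296·0.98 = 83.294 N·m

83.3 N·m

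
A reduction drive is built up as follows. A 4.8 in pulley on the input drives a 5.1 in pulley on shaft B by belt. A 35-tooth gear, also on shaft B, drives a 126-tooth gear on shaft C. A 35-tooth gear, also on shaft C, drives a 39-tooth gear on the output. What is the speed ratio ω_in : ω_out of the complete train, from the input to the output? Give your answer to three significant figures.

Each stage contributes driven/driver: belt 5.1/4.8 = 1.0625, gear mesh 126/35 = 3.6, gear mesh 39/35 = 1.1143.
Overall: 1.0625 × 3.6 × 1.1143 = 4.2621.

4.26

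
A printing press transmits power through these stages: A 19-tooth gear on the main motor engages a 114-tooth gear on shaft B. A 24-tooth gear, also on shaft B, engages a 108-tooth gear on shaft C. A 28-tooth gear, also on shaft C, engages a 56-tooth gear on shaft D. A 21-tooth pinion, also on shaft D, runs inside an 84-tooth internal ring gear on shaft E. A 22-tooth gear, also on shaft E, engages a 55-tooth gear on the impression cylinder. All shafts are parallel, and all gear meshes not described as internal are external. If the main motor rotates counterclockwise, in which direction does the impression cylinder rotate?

the main motor → shaft B: external mesh, 1 reversal → CW.
shaft B → shaft C: external mesh, 1 reversal → CCW.
shaft C → shaft D: external mesh, 1 reversal → CW.
shaft D → shaft E: internal mesh, same direction → CW.
shaft E → the impression cylinder: external mesh, 1 reversal → CCW.
4 reversals in total — an even number — so the impression cylinder turns the same way as the main motor.

counterclockwise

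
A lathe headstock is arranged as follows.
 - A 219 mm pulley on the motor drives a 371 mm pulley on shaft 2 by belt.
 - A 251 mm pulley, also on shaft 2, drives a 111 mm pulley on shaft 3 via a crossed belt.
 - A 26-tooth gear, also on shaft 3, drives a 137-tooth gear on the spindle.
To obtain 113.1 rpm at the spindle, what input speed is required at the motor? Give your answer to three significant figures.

446 rpm

Overall ratio R = 1.6941 × 0.44223 × 5.2692 = 3.9475.
Required input speed = output speed × R = 113.1 × 3.9475 = 446.47 rpm.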